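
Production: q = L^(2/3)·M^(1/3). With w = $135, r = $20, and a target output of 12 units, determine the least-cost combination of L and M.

Cost minimization requires the marginal rate of technical substitution to equal the input-price ratio: MP_L/MP_M = w/r.
Here MP_L/MP_M = (2/3)·(M/L)/(1/3) = 2·(M/L). Setting this equal to 135/20 = 6.75 gives M = 3.375L.
Substituting into q = 12: L^(2/3)·(3.375L)^(1/3) = 12.
Solving, L = 8 and M = 27.

L* = 8, M* = 27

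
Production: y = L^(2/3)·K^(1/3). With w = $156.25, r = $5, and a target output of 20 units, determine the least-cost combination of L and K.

L* = 8, K* = 125

Cost minimization requires the marginal rate of technical substitution to equal the input-price ratio: MP_L/MP_K = w/r.
Here MP_L/MP_K = (2/3)·(K/L)/(1/3) = 2·(K/L). Setting this equal to 156.25/5 = 31.25 gives K = 15.625L.
Substituting into y = 20: L^(2/3)·(15.625L)^(1/3) = 20.
Solving, L = 8 and K = 125.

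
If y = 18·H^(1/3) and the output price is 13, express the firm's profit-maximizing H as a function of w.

H(w) = (78/w)^(3/2)

MP_H = (1/3)·18·H^(-2/3) = 6·H^(-2/3).
Setting P·MP_H = w: 78·H^(-2/3) = w.
Solving for H: H^(-2/3) = w/78, so H = (78/w)^(3/2).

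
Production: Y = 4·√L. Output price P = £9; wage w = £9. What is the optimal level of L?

L* = 4

MP_L = (1/2)·4·L^(-1/2) = 2·L^(-1/2).
Profit maximization for a price taker requires P·MP_L = w: 9·2·L^(-1/2) = 9.
So L^(-1/2) = 0.5, which gives L = 4.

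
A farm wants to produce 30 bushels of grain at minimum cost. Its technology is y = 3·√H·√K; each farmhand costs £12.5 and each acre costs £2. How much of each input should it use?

H* = 4, K* = 25

Cost minimization requires the marginal rate of technical substitution to equal the input-price ratio: MP_H/MP_K = w/r.
Here MP_H/MP_K = (1/2)·(K/H)/(1/2) = (K/H). Setting this equal to 12.5/2 = 6.25 gives K = 6.25H.
Substituting into y = 30: 3·H^(1/2)·(6.25H)^(1/2) = 30.
Solving, H = 4 and K = 25.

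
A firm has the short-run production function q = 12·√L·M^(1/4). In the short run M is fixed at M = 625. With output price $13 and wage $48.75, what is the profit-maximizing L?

L* = 64

With M = 625, MP_L = (1/2)·12·L^(-1/2)·625^(1/4) = 30·L^(-1/2).
Profit maximization for a price taker requires P·MP_L = w: 13·30·L^(-1/2) = 48.75.
So L^(-1/2) = 0.125, which gives L = 64.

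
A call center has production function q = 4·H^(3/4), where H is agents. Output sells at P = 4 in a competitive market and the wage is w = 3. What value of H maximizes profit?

H* = 256

MP_H = (3/4)·4·H^(-1/4) = 3·H^(-1/4).
Profit maximization for a price taker requires P·MP_H = w: 4·3·H^(-1/4) = 3.
So H^(-1/4) = 0.25, which gives H = 256.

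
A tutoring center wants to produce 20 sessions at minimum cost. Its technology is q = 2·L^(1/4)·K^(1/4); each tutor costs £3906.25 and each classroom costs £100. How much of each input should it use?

L* = 16, K* = 625

Cost minimization requires the marginal rate of technical substitution to equal the input-price ratio: MP_L/MP_K = w/r.
Here MP_L/MP_K = (1/4)·(K/L)/(1/4) = (K/L). Setting this equal to 3906.25/100 = 39.0625 gives K = 39.0625L.
Substituting into q = 20: 2·L^(1/4)·(39.0625L)^(1/4) = 20.
Solving, L = 16 and K = 625.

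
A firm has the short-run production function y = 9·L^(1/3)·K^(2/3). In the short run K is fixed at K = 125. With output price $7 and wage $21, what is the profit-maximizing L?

L* = 125

With K = 125, MP_L = (1/3)·9·L^(-2/3)·125^(2/3) = 75·L^(-2/3).
Profit maximization for a price taker requires P·MP_L = w: 7·75·L^(-2/3) = 21.
So L^(-2/3) = 0.04, which gives L = 125.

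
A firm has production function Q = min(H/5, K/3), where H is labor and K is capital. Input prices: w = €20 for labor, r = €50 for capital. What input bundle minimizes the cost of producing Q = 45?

With a fixed-proportions technology, the cost-minimizing bundle uses no slack in either input: H/5 = K/3 = Q.
So H = 5·45 = 225 and K = 3·45 = 135.

H* = 225, K* = 135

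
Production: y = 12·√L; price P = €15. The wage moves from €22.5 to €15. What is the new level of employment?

L* = 36

From P·MP_L = w with MP_L = 6·L^(-1/2), the labor demand is L(w) = (90/w)^(2).
At w = 22.5: L = 16. At w = 15: L = 36.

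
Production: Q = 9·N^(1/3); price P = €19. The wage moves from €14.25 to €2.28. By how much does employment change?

ΔN = 117

From P·MP_N = w with MP_N = 3·N^(-2/3), the labor demand is N(w) = (57/w)^(3/2).
At w = 14.25: N = 8. At w = 2.28: N = 125.
ΔN = 125 − 8 = 117.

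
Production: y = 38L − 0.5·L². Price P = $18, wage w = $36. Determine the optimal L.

L* = 36

The marginal product of L is MP_L = 38 − L.
A price-taking firm hires until the value of the marginal product equals the wage: P·MP_L = w, so 18·(38 − L) = 36.
Then 38 − L = 2, giving L = 36.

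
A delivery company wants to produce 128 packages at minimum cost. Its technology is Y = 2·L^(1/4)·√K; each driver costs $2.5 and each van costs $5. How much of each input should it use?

Cost minimization requires the marginal rate of technical substitution to equal the input-price ratio: MP_L/MP_K = w/r.
Here MP_L/MP_K = (1/4)·(K/L)/(1/2) = 0.5·(K/L). Setting this equal to 2.5/5 = 0.5 gives K = L.
Substituting into Y = 128: 2·L^(1/4)·(L)^(1/2) = 128.
Solving, L = 256 and K = 256.

L* = 256, K* = 256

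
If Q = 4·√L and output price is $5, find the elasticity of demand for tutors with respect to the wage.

ε = -2

MP_L = (1/2)·4·L^(-1/2), so P·MP_L = w gives 10·L^(-1/2) = w.
Solving, L(w) = (10/w)^(2). This is a constant-elasticity form: L ∝ w^(−2), so ε = −2.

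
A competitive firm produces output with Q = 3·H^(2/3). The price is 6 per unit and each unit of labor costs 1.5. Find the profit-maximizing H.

MP_H = (2/3)·3·H^(-1/3) = 2·H^(-1/3).
Profit maximization for a price taker requires P·MP_H = w: 6·2·H^(-1/3) = 1.5.
So H^(-1/3) = 0.125, which gives H = 512.

H* = 512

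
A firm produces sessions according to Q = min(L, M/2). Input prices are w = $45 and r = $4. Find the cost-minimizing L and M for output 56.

With a fixed-proportions technology, the cost-minimizing bundle uses no slack in either input: L = M/2 = Q.
So L = 56 and M = 2·56 = 112.

L* = 56, M* = 112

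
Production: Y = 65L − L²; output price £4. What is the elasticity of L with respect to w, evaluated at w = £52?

From P·MP_L = w with MP_L = 65 − 2L, labor demand is L(w) = (65 − w/4)/2.
dL/dw = −1/(8) = -0.125.
At w = 52, L = 26, so ε = (dL/dw)·(w/L) = (-0.125)·(52/26) = -0.25.

ε = -0.25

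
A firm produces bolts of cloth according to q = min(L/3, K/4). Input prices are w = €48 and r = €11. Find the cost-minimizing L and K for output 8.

With a fixed-proportions technology, the cost-minimizing bundle uses no slack in either input: L/3 = K/4 = q.
So L = 3·8 = 24 and K = 4·8 = 32.

L* = 24, K* = 32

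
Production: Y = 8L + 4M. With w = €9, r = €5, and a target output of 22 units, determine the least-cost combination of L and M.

The inputs are perfect substitutes, so the firm uses whichever has the lower cost per unit of output.
Cost per unit of output via L is w/8 = 1.125; via M it is r/4 = 1.25. L is cheaper.
Producing Y = 22 with L alone: L = 2.75, M = 0.

L* = 2.75, M* = 0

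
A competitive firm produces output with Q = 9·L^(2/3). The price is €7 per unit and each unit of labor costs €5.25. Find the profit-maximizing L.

L* = 512

MP_L = (2/3)·9·L^(-1/3) = 6·L^(-1/3).
Profit maximization for a price taker requires P·MP_L = w: 7·6·L^(-1/3) = 5.25.
So L^(-1/3) = 0.125, which gives L = 512.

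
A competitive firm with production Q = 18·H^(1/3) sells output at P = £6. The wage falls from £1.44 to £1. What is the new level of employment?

From P·MP_H = w with MP_H = 6·H^(-2/3), the labor demand is H(w) = (36/w)^(3/2).
At w = 1.44: H = 125. At w = 1: H = 216.

H* = 216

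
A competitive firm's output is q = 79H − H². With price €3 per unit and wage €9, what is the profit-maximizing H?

The marginal product of H is MP_H = 79 − 2H.
A price-taking firm hires until the value of the marginal product equals the wage: P·MP_H = w, so 3·(79 − 2H) = 9.
Then 79 − 2H = 3, giving H = 38.

H* = 38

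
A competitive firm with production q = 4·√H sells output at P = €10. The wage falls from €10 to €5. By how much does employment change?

ΔH = 12

From P·MP_H = w with MP_H = 2·H^(-1/2), the labor demand is H(w) = (20/w)^(2).
At w = 10: H = 4. At w = 5: H = 16.
ΔH = 16 − 4 = 12.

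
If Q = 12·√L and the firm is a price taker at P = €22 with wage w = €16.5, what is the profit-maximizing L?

L* = 64

MP_L = (1/2)·12·L^(-1/2) = 6·L^(-1/2).
Profit maximization for a price taker requires P·MP_L = w: 22·6·L^(-1/2) = 16.5.
So L^(-1/2) = 0.125, which gives L = 64.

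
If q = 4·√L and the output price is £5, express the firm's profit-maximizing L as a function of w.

L(w) = 100/w²

MP_L = (1/2)·4·L^(-1/2) = 2·L^(-1/2).
Setting P·MP_L = w: 10·L^(-1/2) = w.
Solving for L: L^(-1/2) = w/10, so L = (10/w)^(2).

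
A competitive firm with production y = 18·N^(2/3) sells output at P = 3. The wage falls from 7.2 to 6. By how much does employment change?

From P·MP_N = w with MP_N = 12·N^(-1/3), the labor demand is N(w) = (36/w)^(3).
At w = 7.2: N = 125. At w = 6: N = 216.
ΔN = 216 − 125 = 91.

ΔN = 91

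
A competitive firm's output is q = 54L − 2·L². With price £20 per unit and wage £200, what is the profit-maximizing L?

The marginal product of L is MP_L = 54 − 4L.
A price-taking firm hires until the value of the marginal product equals the wage: P·MP_L = w, so 20·(54 − 4L) = 200.
Then 54 − 4L = 10, giving L = 11.

L* = 11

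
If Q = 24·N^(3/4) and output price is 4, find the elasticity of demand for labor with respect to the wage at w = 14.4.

MP_N = (3/4)·24·N^(-1/4), so P·MP_N = w gives 72·N^(-1/4) = w.
Solving, N(w) = (72/w)^(4). This is a constant-elasticity form: N ∝ w^(−4), so ε = −4.

ε = -4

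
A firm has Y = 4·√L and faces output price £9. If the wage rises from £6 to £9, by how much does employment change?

From P·MP_L = w with MP_L = 2·L^(-1/2), the labor demand is L(w) = (18/w)^(2).
At w = 6: L = 9. At w = 9: L = 4.
ΔL = 4 − 9 = -5.

ΔL = -5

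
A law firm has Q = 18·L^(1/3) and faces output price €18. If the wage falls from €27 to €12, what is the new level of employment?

L* = 27

From P·MP_L = w with MP_L = 6·L^(-2/3), the labor demand is L(w) = (108/w)^(3/2).
At w = 27: L = 8. At w = 12: L = 27.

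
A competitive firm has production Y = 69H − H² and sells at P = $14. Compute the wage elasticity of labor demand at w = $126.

From P·MP_H = w with MP_H = 69 − 2H, labor demand is H(w) = (69 − w/14)/2.
dH/dw = −1/(28) = -1/28.
At w = 126, H = 30, so ε = (dH/dw)·(w/H) = (-1/28)·(126/30) = -0.15.

ε = -0.15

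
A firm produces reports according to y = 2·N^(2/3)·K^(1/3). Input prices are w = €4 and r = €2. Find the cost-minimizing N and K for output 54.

N* = 27, K* = 27

Cost minimization requires the marginal rate of technical substitution to equal the input-price ratio: MP_N/MP_K = w/r.
Here MP_N/MP_K = (2/3)·(K/N)/(1/3) = 2·(K/N). Setting this equal to 4/2 = 2 gives K = N.
Substituting into y = 54: 2·N^(2/3)·(N)^(1/3) = 54.
Solving, N = 27 and K = 27.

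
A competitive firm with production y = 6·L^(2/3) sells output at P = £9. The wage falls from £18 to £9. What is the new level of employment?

From P·MP_L = w with MP_L = 4·L^(-1/3), the labor demand is L(w) = (36/w)^(3).
At w = 18: L = 8. At w = 9: L = 64.

L* = 64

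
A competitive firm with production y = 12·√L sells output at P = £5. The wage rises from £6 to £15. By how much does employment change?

From P·MP_L = w with MP_L = 6·L^(-1/2), the labor demand is L(w) = (30/w)^(2).
At w = 6: L = 25. At w = 15: L = 4.
ΔL = 4 − 25 = -21.

ΔL = -21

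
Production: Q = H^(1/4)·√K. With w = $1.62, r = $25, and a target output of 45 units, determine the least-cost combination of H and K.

Cost minimization requires the marginal rate of technical substitution to equal the input-price ratio: MP_H/MP_K = w/r.
Here MP_H/MP_K = (1/4)·(K/H)/(1/2) = 0.5·(K/H). Setting this equal to 1.62/25 = 0.0648 gives K = 0.1296H.
Substituting into Q = 45: H^(1/4)·(0.1296H)^(1/2) = 45.
Solving, H = 625 and K = 81.

H* = 625, K* = 81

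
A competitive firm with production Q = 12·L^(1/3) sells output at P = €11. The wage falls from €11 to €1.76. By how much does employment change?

From P·MP_L = w with MP_L = 4·L^(-2/3), the labor demand is L(w) = (44/w)^(3/2).
At w = 11: L = 8. At w = 1.76: L = 125.
ΔL = 125 − 8 = 117.

ΔL = 117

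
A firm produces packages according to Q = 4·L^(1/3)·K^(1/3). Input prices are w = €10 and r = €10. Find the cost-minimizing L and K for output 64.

L* = 64, K* = 64

Cost minimization requires the marginal rate of technical substitution to equal the input-price ratio: MP_L/MP_K = w/r.
Here MP_L/MP_K = (1/3)·(K/L)/(1/3) = (K/L). Setting this equal to 10/10 = 1 gives K = L.
Substituting into Q = 64: 4·L^(1/3)·(L)^(1/3) = 64.
Solving, L = 64 and K = 64.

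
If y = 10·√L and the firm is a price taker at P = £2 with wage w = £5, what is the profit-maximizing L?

L* = 4

MP_L = (1/2)·10·L^(-1/2) = 5·L^(-1/2).
Profit maximization for a price taker requires P·MP_L = w: 2·5·L^(-1/2) = 5.
So L^(-1/2) = 0.5, which gives L = 4.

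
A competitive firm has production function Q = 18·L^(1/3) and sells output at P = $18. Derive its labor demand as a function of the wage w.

MP_L = (1/3)·18·L^(-2/3) = 6·L^(-2/3).
Setting P·MP_L = w: 108·L^(-2/3) = w.
Solving for L: L^(-2/3) = w/108, so L = (108/w)^(3/2).

L(w) = (108/w)^(3/2)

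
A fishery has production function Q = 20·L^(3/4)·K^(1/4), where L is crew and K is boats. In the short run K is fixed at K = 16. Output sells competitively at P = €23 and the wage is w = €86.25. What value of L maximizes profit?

L* = 4096

With K = 16, MP_L = (3/4)·20·L^(-1/4)·16^(1/4) = 30·L^(-1/4).
Profit maximization for a price taker requires P·MP_L = w: 23·30·L^(-1/4) = 86.25.
So L^(-1/4) = 0.125, which gives L = 4096.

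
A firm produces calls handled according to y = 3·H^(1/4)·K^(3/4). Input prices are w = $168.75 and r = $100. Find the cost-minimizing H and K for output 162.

Cost minimization requires the marginal rate of technical substitution to equal the input-price ratio: MP_H/MP_K = w/r.
Here MP_H/MP_K = (1/4)·(K/H)/(3/4) = (1/3)·(K/H). Setting this equal to 168.75/100 = 1.6875 gives K = 5.0625H.
Substituting into y = 162: 3·H^(1/4)·(5.0625H)^(3/4) = 162.
Solving, H = 16 and K = 81.

H* = 16, K* = 81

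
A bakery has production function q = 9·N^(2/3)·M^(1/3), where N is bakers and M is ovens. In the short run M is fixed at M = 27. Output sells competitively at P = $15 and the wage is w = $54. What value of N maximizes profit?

With M = 27, MP_N = (2/3)·9·N^(-1/3)·27^(1/3) = 18·N^(-1/3).
Profit maximization for a price taker requires P·MP_N = w: 15·18·N^(-1/3) = 54.
So N^(-1/3) = 0.2, which gives N = 125.

N* = 125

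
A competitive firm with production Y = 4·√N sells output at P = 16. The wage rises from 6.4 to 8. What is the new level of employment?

N* = 16

From P·MP_N = w with MP_N = 2·N^(-1/2), the labor demand is N(w) = (32/w)^(2).
At w = 6.4: N = 25. At w = 8: N = 16.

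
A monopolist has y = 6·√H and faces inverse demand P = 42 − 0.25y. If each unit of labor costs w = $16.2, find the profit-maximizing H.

Marginal revenue from the inverse demand is MR = 42 − 0.5y.
The marginal product is MP_H = 3·H^(-1/2).
A monopolist hires until marginal revenue product equals the wage: MR·MP_H = w.
At H, y = 6·√H. Substituting and solving: (42 − 3·√H)·3·H^(-1/2) = 16.2 gives H = 25.

H* = 25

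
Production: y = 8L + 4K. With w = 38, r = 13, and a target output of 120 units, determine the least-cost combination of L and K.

The inputs are perfect substitutes, so the firm uses whichever has the lower cost per unit of output.
Cost per unit of output via L is w/8 = 4.75; via K it is r/4 = 3.25. K is cheaper.
Producing y = 120 with K alone: L = 0, K = 30.

L* = 0, K* = 30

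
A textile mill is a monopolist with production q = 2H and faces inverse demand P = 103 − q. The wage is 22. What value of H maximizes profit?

H* = 23

Marginal revenue from the inverse demand is MR = 103 − 2q.
The marginal product is MP_H = 2.
A monopolist hires until marginal revenue product equals the wage: MR·MP_H = w.
(103 − 4H)·2 = 22, so H = 23.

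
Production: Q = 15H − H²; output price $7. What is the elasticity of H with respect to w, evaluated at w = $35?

From P·MP_H = w with MP_H = 15 − 2H, labor demand is H(w) = (15 − w/7)/2.
dH/dw = −1/(14) = -1/14.
At w = 35, H = 5, so ε = (dH/dw)·(w/H) = (-1/14)·(35/5) = -0.5.

ε = -0.5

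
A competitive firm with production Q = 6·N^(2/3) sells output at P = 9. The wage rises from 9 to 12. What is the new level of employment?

From P·MP_N = w with MP_N = 4·N^(-1/3), the labor demand is N(w) = (36/w)^(3).
At w = 9: N = 64. At w = 12: N = 27.

N* = 27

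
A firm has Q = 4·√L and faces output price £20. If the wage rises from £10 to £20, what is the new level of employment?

L* = 4

From P·MP_L = w with MP_L = 2·L^(-1/2), the labor demand is L(w) = (40/w)^(2).
At w = 10: L = 16. At w = 20: L = 4.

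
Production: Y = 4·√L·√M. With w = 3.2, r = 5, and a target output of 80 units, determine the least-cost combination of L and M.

Cost minimization requires the marginal rate of technical substitution to equal the input-price ratio: MP_L/MP_M = w/r.
Here MP_L/MP_M = (1/2)·(M/L)/(1/2) = (M/L). Setting this equal to 3.2/5 = 0.64 gives M = 0.64L.
Substituting into Y = 80: 4·L^(1/2)·(0.64L)^(1/2) = 80.
Solving, L = 25 and M = 16.

L* = 25, M* = 16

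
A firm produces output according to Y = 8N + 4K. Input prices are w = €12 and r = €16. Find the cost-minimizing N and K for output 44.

The inputs are perfect substitutes, so the firm uses whichever has the lower cost per unit of output.
Cost per unit of output via N is w/8 = 1.5; via K it is r/4 = 4. N is cheaper.
Producing Y = 44 with N alone: N = 5.5, K = 0.

N* = 5.5, K* = 0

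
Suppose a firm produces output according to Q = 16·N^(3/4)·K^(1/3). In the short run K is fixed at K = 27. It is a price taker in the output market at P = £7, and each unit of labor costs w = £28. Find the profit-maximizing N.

N* = 6561

With K = 27, MP_N = (3/4)·16·N^(-1/4)·27^(1/3) = 36·N^(-1/4).
Profit maximization for a price taker requires P·MP_N = w: 7·36·N^(-1/4) = 28.
So N^(-1/4) = 1/9, which gives N = 6561.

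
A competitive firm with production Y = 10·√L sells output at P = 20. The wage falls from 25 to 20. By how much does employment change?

ΔL = 9

From P·MP_L = w with MP_L = 5·L^(-1/2), the labor demand is L(w) = (100/w)^(2).
At w = 25: L = 16. At w = 20: L = 25.
ΔL = 25 − 16 = 9.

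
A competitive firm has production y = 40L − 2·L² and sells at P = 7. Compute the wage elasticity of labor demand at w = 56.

ε = -0.25

From P·MP_L = w with MP_L = 40 − 4L, labor demand is L(w) = (40 − w/7)/4.
dL/dw = −1/(28) = -1/28.
At w = 56, L = 8, so ε = (dL/dw)·(w/L) = (-1/28)·(56/8) = -0.25.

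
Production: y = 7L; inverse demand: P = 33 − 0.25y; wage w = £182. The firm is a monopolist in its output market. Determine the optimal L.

Marginal revenue from the inverse demand is MR = 33 − 0.5y.
The marginal product is MP_L = 7.
A monopolist hires until marginal revenue product equals the wage: MR·MP_L = w.
(33 − 3.5L)·7 = 182, so L = 2.

L* = 2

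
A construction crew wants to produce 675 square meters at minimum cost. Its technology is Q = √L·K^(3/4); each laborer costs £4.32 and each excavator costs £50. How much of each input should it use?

Cost minimization requires the marginal rate of technical substitution to equal the input-price ratio: MP_L/MP_K = w/r.
Here MP_L/MP_K = (1/2)·(K/L)/(3/4) = (2/3)·(K/L). Setting this equal to 4.32/50 = 0.0864 gives K = 0.1296L.
Substituting into Q = 675: L^(1/2)·(0.1296L)^(3/4) = 675.
Solving, L = 625 and K = 81.

L* = 625, K* = 81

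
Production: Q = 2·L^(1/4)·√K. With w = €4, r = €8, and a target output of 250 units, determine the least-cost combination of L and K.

Cost minimization requires the marginal rate of technical substitution to equal the input-price ratio: MP_L/MP_K = w/r.
Here MP_L/MP_K = (1/4)·(K/L)/(1/2) = 0.5·(K/L). Setting this equal to 4/8 = 0.5 gives K = L.
Substituting into Q = 250: 2·L^(1/4)·(L)^(1/2) = 250.
Solving, L = 625 and K = 625.

L* = 625, K* = 625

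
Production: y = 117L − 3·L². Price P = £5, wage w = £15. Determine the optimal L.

The marginal product of L is MP_L = 117 − 6L.
A price-taking firm hires until the value of the marginal product equals the wage: P·MP_L = w, so 5·(117 − 6L) = 15.
Then 117 − 6L = 3, giving L = 19.

L* = 19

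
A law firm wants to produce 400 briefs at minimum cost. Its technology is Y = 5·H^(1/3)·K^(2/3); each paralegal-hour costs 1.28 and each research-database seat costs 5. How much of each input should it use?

H* = 125, K* = 64

Cost minimization requires the marginal rate of technical substitution to equal the input-price ratio: MP_H/MP_K = w/r.
Here MP_H/MP_K = (1/3)·(K/H)/(2/3) = 0.5·(K/H). Setting this equal to 1.28/5 = 0.256 gives K = 0.512H.
Substituting into Y = 400: 5·H^(1/3)·(0.512H)^(2/3) = 400.
Solving, H = 125 and K = 64.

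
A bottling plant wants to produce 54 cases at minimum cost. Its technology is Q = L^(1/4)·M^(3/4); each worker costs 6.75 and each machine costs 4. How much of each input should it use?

Cost minimization requires the marginal rate of technical substitution to equal the input-price ratio: MP_L/MP_M = w/r.
Here MP_L/MP_M = (1/4)·(M/L)/(3/4) = (1/3)·(M/L). Setting this equal to 6.75/4 = 1.6875 gives M = 5.0625L.
Substituting into Q = 54: L^(1/4)·(5.0625L)^(3/4) = 54.
Solving, L = 16 and M = 81.

L* = 16, M* = 81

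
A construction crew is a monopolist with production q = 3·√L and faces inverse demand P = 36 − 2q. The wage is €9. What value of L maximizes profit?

Marginal revenue from the inverse demand is MR = 36 − 4q.
The marginal product is MP_L = 1.5·L^(-1/2).
A monopolist hires until marginal revenue product equals the wage: MR·MP_L = w.
At L, q = 3·√L. Substituting and solving: (36 − 12·√L)·1.5·L^(-1/2) = 9 gives L = 4.

L* = 4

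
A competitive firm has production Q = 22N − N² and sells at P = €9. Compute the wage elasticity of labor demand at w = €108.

From P·MP_N = w with MP_N = 22 − 2N, labor demand is N(w) = (22 − w/9)/2.
dN/dw = −1/(18) = -1/18.
At w = 108, N = 5, so ε = (dN/dw)·(w/N) = (-1/18)·(108/5) = -1.2.

ε = -1.2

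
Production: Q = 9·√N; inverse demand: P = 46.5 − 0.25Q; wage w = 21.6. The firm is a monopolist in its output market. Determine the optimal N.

N* = 25

Marginal revenue from the inverse demand is MR = 46.5 − 0.5Q.
The marginal product is MP_N = 4.5·N^(-1/2).
A monopolist hires until marginal revenue product equals the wage: MR·MP_N = w.
At N, Q = 9·√N. Substituting and solving: (46.5 − 4.5·√N)·4.5·N^(-1/2) = 21.6 gives N = 25.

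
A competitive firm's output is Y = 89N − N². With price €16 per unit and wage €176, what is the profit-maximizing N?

The marginal product of N is MP_N = 89 − 2N.
A price-taking firm hires until the value of the marginal product equals the wage: P·MP_N = w, so 16·(89 − 2N) = 176.
Then 89 − 2N = 11, giving N = 39.

N* = 39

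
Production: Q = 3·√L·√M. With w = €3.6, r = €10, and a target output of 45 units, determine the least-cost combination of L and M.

L* = 25, M* = 9

Cost minimization requires the marginal rate of technical substitution to equal the input-price ratio: MP_L/MP_M = w/r.
Here MP_L/MP_M = (1/2)·(M/L)/(1/2) = (M/L). Setting this equal to 3.6/10 = 0.36 gives M = 0.36L.
Substituting into Q = 45: 3·L^(1/2)·(0.36L)^(1/2) = 45.
Solving, L = 25 and M = 9.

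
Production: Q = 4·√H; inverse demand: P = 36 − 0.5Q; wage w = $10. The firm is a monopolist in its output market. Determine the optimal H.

H* = 16

Marginal revenue from the inverse demand is MR = 36 − Q.
The marginal product is MP_H = 2·H^(-1/2).
A monopolist hires until marginal revenue product equals the wage: MR·MP_H = w.
At H, Q = 4·√H. Substituting and solving: (36 − 4·√H)·2·H^(-1/2) = 10 gives H = 16.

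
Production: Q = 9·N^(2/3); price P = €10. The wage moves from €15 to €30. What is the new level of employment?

From P·MP_N = w with MP_N = 6·N^(-1/3), the labor demand is N(w) = (60/w)^(3).
At w = 15: N = 64. At w = 30: N = 8.

N* = 8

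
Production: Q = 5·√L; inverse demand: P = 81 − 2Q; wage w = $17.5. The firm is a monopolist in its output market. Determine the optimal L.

Marginal revenue from the inverse demand is MR = 81 − 4Q.
The marginal product is MP_L = 2.5·L^(-1/2).
A monopolist hires until marginal revenue product equals the wage: MR·MP_L = w.
At L, Q = 5·√L. Substituting and solving: (81 − 20·√L)·2.5·L^(-1/2) = 17.5 gives L = 9.

L* = 9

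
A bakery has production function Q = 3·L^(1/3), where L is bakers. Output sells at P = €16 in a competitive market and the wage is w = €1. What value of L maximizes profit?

MP_L = (1/3)·3·L^(-2/3) = L^(-2/3).
Profit maximization for a price taker requires P·MP_L = w: 16·L^(-2/3) = 1.
So L^(-2/3) = 0.0625, which gives L = 64.

L* = 64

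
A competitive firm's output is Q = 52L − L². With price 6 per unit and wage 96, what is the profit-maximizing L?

The marginal product of L is MP_L = 52 − 2L.
A price-taking firm hires until the value of the marginal product equals the wage: P·MP_L = w, so 6·(52 − 2L) = 96.
Then 52 − 2L = 16, giving L = 18.

L* = 18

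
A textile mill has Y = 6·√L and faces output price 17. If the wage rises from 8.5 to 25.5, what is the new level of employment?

From P·MP_L = w with MP_L = 3·L^(-1/2), the labor demand is L(w) = (51/w)^(2).
At w = 8.5: L = 36. At w = 25.5: L = 4.

L* = 4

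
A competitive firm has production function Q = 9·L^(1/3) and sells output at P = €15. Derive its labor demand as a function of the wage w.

L(w) = (45/w)^(3/2)

MP_L = (1/3)·9·L^(-2/3) = 3·L^(-2/3).
Setting P·MP_L = w: 45·L^(-2/3) = w.
Solving for L: L^(-2/3) = w/45, so L = (45/w)^(3/2).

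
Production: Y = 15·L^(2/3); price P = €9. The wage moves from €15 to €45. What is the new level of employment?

L* = 8

From P·MP_L = w with MP_L = 10·L^(-1/3), the labor demand is L(w) = (90/w)^(3).
At w = 15: L = 216. At w = 45: L = 8.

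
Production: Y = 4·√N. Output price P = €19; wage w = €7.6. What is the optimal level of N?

MP_N = (1/2)·4·N^(-1/2) = 2·N^(-1/2).
Profit maximization for a price taker requires P·MP_N = w: 19·2·N^(-1/2) = 7.6.
So N^(-1/2) = 0.2, which gives N = 25.

N* = 25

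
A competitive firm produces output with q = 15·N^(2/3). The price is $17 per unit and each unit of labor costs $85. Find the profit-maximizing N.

MP_N = (2/3)·15·N^(-1/3) = 10·N^(-1/3).
Profit maximization for a price taker requires P·MP_N = w: 17·10·N^(-1/3) = 85.
So N^(-1/3) = 0.5, which gives N = 8.

N* = 8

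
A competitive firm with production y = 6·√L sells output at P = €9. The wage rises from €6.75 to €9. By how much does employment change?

ΔL = -7

From P·MP_L = w with MP_L = 3·L^(-1/2), the labor demand is L(w) = (27/w)^(2).
At w = 6.75: L = 16. At w = 9: L = 9.
ΔL = 9 − 16 = -7.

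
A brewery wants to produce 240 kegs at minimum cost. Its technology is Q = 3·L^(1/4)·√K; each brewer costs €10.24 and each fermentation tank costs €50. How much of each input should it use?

Cost minimization requires the marginal rate of technical substitution to equal the input-price ratio: MP_L/MP_K = w/r.
Here MP_L/MP_K = (1/4)·(K/L)/(1/2) = 0.5·(K/L). Setting this equal to 10.24/50 = 0.2048 gives K = 0.4096L.
Substituting into Q = 240: 3·L^(1/4)·(0.4096L)^(1/2) = 240.
Solving, L = 625 and K = 256.

L* = 625, K* = 256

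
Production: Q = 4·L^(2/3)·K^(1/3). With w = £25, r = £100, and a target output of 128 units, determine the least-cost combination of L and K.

Cost minimization requires the marginal rate of technical substitution to equal the input-price ratio: MP_L/MP_K = w/r.
Here MP_L/MP_K = (2/3)·(K/L)/(1/3) = 2·(K/L). Setting this equal to 25/100 = 0.25 gives K = 0.125L.
Substituting into Q = 128: 4·L^(2/3)·(0.125L)^(1/3) = 128.
Solving, L = 64 and K = 8.

L* = 64, K* = 8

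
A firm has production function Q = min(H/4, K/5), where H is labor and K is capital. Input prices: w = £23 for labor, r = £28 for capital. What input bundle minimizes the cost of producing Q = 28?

With a fixed-proportions technology, the cost-minimizing bundle uses no slack in either input: H/4 = K/5 = Q.
So H = 4·28 = 112 and K = 5·28 = 140.

H* = 112, K* = 140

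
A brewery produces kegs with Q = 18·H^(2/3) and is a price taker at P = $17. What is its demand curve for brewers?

MP_H = (2/3)·18·H^(-1/3) = 12·H^(-1/3).
Setting P·MP_H = w: 204·H^(-1/3) = w.
Solving for H: H^(-1/3) = w/204, so H = (204/w)^(3).

H(w) = 8489664/w³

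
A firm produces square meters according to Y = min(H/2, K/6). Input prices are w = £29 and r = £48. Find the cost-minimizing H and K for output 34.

H* = 68, K* = 204

With a fixed-proportions technology, the cost-minimizing bundle uses no slack in either input: H/2 = K/6 = Y.
So H = 2·34 = 68 and K = 6·34 = 204.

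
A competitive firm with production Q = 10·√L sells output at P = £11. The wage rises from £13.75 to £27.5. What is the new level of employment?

L* = 4

From P·MP_L = w with MP_L = 5·L^(-1/2), the labor demand is L(w) = (55/w)^(2).
At w = 13.75: L = 16. At w = 27.5: L = 4.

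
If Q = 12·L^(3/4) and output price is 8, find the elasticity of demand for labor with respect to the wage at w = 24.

MP_L = (3/4)·12·L^(-1/4), so P·MP_L = w gives 72·L^(-1/4) = w.
Solving, L(w) = (72/w)^(4). This is a constant-elasticity form: L ∝ w^(−4), so ε = −4.

ε = -4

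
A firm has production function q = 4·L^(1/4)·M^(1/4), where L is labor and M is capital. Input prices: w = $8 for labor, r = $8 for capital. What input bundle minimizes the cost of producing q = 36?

Cost minimization requires the marginal rate of technical substitution to equal the input-price ratio: MP_L/MP_M = w/r.
Here MP_L/MP_M = (1/4)·(M/L)/(1/4) = (M/L). Setting this equal to 8/8 = 1 gives M = L.
Substituting into q = 36: 4·L^(1/4)·(L)^(1/4) = 36.
Solving, L = 81 and M = 81.

L* = 81, M* = 81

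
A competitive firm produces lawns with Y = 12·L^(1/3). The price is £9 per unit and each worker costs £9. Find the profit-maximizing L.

L* = 8

MP_L = (1/3)·12·L^(-2/3) = 4·L^(-2/3).
Profit maximization for a price taker requires P·MP_L = w: 9·4·L^(-2/3) = 9.
So L^(-2/3) = 0.25, which gives L = 8.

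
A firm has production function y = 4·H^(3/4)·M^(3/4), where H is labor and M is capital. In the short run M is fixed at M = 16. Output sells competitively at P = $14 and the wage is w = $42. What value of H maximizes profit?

With M = 16, MP_H = (3/4)·4·H^(-1/4)·16^(3/4) = 24·H^(-1/4).
Profit maximization for a price taker requires P·MP_H = w: 14·24·H^(-1/4) = 42.
So H^(-1/4) = 0.125, which gives H = 4096.

H* = 4096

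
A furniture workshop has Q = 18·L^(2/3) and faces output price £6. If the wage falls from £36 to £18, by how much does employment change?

ΔL = 56

From P·MP_L = w with MP_L = 12·L^(-1/3), the labor demand is L(w) = (72/w)^(3).
At w = 36: L = 8. At w = 18: L = 64.
ΔL = 64 − 8 = 56.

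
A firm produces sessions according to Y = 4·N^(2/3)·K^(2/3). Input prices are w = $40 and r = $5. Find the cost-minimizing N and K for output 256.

N* = 8, K* = 64

Cost minimization requires the marginal rate of technical substitution to equal the input-price ratio: MP_N/MP_K = w/r.
Here MP_N/MP_K = (2/3)·(K/N)/(2/3) = (K/N). Setting this equal to 40/5 = 8 gives K = 8N.
Substituting into Y = 256: 4·N^(2/3)·(8N)^(2/3) = 256.
Solving, N = 8 and K = 64.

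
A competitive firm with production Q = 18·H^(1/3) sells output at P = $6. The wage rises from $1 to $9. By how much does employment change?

ΔH = -208

From P·MP_H = w with MP_H = 6·H^(-2/3), the labor demand is H(w) = (36/w)^(3/2).
At w = 1: H = 216. At w = 9: H = 8.
ΔH = 8 − 216 = -208.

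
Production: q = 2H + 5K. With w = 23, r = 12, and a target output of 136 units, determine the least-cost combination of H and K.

H* = 0, K* = 27.2

The inputs are perfect substitutes, so the firm uses whichever has the lower cost per unit of output.
Cost per unit of output via H is w/2 = 11.5; via K it is r/5 = 2.4. K is cheaper.
Producing q = 136 with K alone: H = 0, K = 27.2.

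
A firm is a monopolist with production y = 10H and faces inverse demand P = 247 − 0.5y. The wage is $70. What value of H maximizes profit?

H* = 24

Marginal revenue from the inverse demand is MR = 247 − y.
The marginal product is MP_H = 10.
A monopolist hires until marginal revenue product equals the wage: MR·MP_H = w.
(247 − 10H)·10 = 70, so H = 24.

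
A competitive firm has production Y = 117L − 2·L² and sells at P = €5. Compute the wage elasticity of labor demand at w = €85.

From P·MP_L = w with MP_L = 117 − 4L, labor demand is L(w) = (117 − w/5)/4.
dL/dw = −1/(20) = -0.05.
At w = 85, L = 25, so ε = (dL/dw)·(w/L) = (-0.05)·(85/25) = -0.17.

ε = -0.17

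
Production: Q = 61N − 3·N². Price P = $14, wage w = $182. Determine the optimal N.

N* = 8

The marginal product of N is MP_N = 61 − 6N.
A price-taking firm hires until the value of the marginal product equals the wage: P·MP_N = w, so 14·(61 − 6N) = 182.
Then 61 − 6N = 13, giving N = 8.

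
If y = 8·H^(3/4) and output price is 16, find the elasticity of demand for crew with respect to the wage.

MP_H = (3/4)·8·H^(-1/4), so P·MP_H = w gives 96·H^(-1/4) = w.
Solving, H(w) = (96/w)^(4). This is a constant-elasticity form: H ∝ w^(−4), so ε = −4.

ε = -4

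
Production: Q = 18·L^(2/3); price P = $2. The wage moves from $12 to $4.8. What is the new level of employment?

L* = 125

From P·MP_L = w with MP_L = 12·L^(-1/3), the labor demand is L(w) = (24/w)^(3).
At w = 12: L = 8. At w = 4.8: L = 125.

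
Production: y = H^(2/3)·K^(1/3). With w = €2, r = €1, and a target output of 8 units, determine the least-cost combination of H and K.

Cost minimization requires the marginal rate of technical substitution to equal the input-price ratio: MP_H/MP_K = w/r.
Here MP_H/MP_K = (2/3)·(K/H)/(1/3) = 2·(K/H). Setting this equal to 2/1 = 2 gives K = H.
Substituting into y = 8: H^(2/3)·(H)^(1/3) = 8.
Solving, H = 8 and K = 8.

H* = 8, K* = 8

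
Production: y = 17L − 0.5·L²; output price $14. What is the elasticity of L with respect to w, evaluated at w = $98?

ε = -0.7

From P·MP_L = w with MP_L = 17 − L, labor demand is L(w) = 17 − w/14.
dL/dw = −1/(14) = -1/14.
At w = 98, L = 10, so ε = (dL/dw)·(w/L) = (-1/14)·(98/10) = -0.7.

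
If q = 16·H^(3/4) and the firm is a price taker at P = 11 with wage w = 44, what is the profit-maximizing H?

H* = 81

MP_H = (3/4)·16·H^(-1/4) = 12·H^(-1/4).
Profit maximization for a price taker requires P·MP_H = w: 11·12·H^(-1/4) = 44.
So H^(-1/4) = 1/3, which gives H = 81.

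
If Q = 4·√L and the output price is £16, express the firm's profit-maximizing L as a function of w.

MP_L = (1/2)·4·L^(-1/2) = 2·L^(-1/2).
Setting P·MP_L = w: 32·L^(-1/2) = w.
Solving for L: L^(-1/2) = w/32, so L = (32/w)^(2).

L(w) = 1024/w²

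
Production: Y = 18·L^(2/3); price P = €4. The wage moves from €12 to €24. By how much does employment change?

From P·MP_L = w with MP_L = 12·L^(-1/3), the labor demand is L(w) = (48/w)^(3).
At w = 12: L = 64. At w = 24: L = 8.
ΔL = 8 − 64 = -56.

ΔL = -56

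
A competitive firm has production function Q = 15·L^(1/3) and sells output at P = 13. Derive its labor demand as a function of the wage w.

MP_L = (1/3)·15·L^(-2/3) = 5·L^(-2/3).
Setting P·MP_L = w: 65·L^(-2/3) = w.
Solving for L: L^(-2/3) = w/65, so L = (65/w)^(3/2).

L(w) = (65/w)^(3/2)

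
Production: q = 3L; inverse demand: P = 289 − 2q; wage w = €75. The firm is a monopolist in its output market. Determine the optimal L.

Marginal revenue from the inverse demand is MR = 289 − 4q.
The marginal product is MP_L = 3.
A monopolist hires until marginal revenue product equals the wage: MR·MP_L = w.
(289 − 12L)·3 = 75, so L = 22.

L* = 22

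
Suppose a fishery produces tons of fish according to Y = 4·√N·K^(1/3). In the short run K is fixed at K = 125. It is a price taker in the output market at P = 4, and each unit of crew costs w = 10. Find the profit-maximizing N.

N* = 16

With K = 125, MP_N = (1/2)·4·N^(-1/2)·125^(1/3) = 10·N^(-1/2).
Profit maximization for a price taker requires P·MP_N = w: 4·10·N^(-1/2) = 10.
So N^(-1/2) = 0.25, which gives N = 16.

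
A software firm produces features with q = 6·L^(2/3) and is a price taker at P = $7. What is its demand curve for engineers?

MP_L = (2/3)·6·L^(-1/3) = 4·L^(-1/3).
Setting P·MP_L = w: 28·L^(-1/3) = w.
Solving for L: L^(-1/3) = w/28, so L = (28/w)^(3).

L(w) = 21952/w³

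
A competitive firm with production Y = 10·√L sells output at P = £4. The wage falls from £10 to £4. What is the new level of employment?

From P·MP_L = w with MP_L = 5·L^(-1/2), the labor demand is L(w) = (20/w)^(2).
At w = 10: L = 4. At w = 4: L = 25.

L* = 25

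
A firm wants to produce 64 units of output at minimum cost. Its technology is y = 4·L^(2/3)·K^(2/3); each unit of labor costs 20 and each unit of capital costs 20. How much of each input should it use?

L* = 8, K* = 8

Cost minimization requires the marginal rate of technical substitution to equal the input-price ratio: MP_L/MP_K = w/r.
Here MP_L/MP_K = (2/3)·(K/L)/(2/3) = (K/L). Setting this equal to 20/20 = 1 gives K = L.
Substituting into y = 64: 4·L^(2/3)·(L)^(2/3) = 64.
Solving, L = 8 and K = 8.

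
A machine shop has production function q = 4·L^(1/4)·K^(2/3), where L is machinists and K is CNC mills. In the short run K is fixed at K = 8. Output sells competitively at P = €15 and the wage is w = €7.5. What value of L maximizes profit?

With K = 8, MP_L = (1/4)·4·L^(-3/4)·8^(2/3) = 4·L^(-3/4).
Profit maximization for a price taker requires P·MP_L = w: 15·4·L^(-3/4) = 7.5.
So L^(-3/4) = 0.125, which gives L = 16.

L* = 16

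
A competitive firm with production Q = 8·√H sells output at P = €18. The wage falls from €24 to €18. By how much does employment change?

ΔH = 7

From P·MP_H = w with MP_H = 4·H^(-1/2), the labor demand is H(w) = (72/w)^(2).
At w = 24: H = 9. At w = 18: H = 16.
ΔH = 16 − 9 = 7.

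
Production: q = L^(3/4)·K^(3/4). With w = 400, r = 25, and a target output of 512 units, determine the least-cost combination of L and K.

Cost minimization requires the marginal rate of technical substitution to equal the input-price ratio: MP_L/MP_K = w/r.
Here MP_L/MP_K = (3/4)·(K/L)/(3/4) = (K/L). Setting this equal to 400/25 = 16 gives K = 16L.
Substituting into q = 512: L^(3/4)·(16L)^(3/4) = 512.
Solving, L = 16 and K = 256.

L* = 16, K* = 256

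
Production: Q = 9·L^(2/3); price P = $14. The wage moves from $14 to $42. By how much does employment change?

ΔL = -208

From P·MP_L = w with MP_L = 6·L^(-1/3), the labor demand is L(w) = (84/w)^(3).
At w = 14: L = 216. At w = 42: L = 8.
ΔL = 8 − 216 = -208.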